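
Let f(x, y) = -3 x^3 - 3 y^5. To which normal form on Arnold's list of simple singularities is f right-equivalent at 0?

E_8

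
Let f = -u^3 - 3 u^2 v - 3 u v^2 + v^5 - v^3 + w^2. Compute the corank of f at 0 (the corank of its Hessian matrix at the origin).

Hessian at 0 has rank 1.

2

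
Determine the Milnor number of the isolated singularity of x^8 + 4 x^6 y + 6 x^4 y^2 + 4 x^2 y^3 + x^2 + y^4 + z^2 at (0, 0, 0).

3

The Hessian of f at 0 has rank 2. Corank 1: A-series; mu = 3 gives A_3.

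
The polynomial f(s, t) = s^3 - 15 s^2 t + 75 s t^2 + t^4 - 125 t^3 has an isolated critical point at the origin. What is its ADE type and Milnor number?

The Hessian of f at 0 is [[0, 0], [0, 0]] with rank 0, so corank 2. A Groebner basis of the Jacobian ideal J(f) in C{s,t} is {t^3, s^2 - 10*s*t + 25*t^2}; counting standard monomials gives mu = 6. Corank 2; j^3 = (s - 5*t)^3 is a perfect cube, so E-series; the 4-jet and mu = 6 give E_6.

Type E_6, Milnor number mu = 6.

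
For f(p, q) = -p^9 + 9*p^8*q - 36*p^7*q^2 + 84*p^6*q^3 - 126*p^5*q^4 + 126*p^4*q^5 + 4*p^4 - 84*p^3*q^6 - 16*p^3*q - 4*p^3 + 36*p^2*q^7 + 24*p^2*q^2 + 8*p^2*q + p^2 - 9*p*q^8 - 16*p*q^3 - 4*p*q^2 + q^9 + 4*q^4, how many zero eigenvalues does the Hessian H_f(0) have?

The Hessian at 0 is [[2, 0], [0, 0]] of rank 1; hence corank 1.

1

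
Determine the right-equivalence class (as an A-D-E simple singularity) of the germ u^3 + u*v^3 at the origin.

The Hessian of f at 0 is [[0, 0], [0, 0]] with rank 0, so corank 2. A Groebner basis of the Jacobian ideal J(f) in C{u,v} is {u^3, u*v^2, 3*u^2 + v^3}; counting standard monomials gives mu = 7. Corank 2; j^3 = u^3 is a perfect cube, so E-series; the 4-jet and mu = 7 give E_7.

E7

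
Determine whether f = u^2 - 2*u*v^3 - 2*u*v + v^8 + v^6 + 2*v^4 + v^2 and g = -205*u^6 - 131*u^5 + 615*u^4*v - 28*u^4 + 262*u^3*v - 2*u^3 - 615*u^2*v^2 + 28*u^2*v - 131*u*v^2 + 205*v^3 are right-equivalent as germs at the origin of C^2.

No.

The Hessian of f at 0 is [[2, -2], [-2, 2]] with rank 1, so corank 1. A Groebner basis of the Jacobian ideal J(f) in C{u,v} is {u^3 - 3*u*v^2 + 2*u - 2*v, u^2*v - 2*u*v^2 + u - v, -u + v^3 + v}; counting standard monomials gives mu = 7. Corank 1: A-series; mu = 7 gives A_7. The Hessian of g at 0 is [[0, 0], [0, 0]] with rank 0, so corank 2. A Groebner basis of the Jacobian ideal J(g) in C{u,v} is {v^3, u^2 - 59*v^2/2, u*v - 11*v^2/2}; counting standard monomials gives mu = 4. Corank 2; j^3 = -(u - 5*v)*(2*u^2 - 18*u*v + 41*v^2) splits into three distinct lines over C (the quadratic factor has nonzero discriminant), so D_4. f is A_7 but g is D_4, hence not right-equivalent.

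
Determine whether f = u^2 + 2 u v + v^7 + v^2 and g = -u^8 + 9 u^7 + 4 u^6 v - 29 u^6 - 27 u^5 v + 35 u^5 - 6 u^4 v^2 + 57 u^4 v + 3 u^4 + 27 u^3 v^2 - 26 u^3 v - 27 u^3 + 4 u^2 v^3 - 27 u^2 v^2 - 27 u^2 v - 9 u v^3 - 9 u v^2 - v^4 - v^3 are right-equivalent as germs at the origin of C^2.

The Hessian of f at 0 is [[2, 2], [2, 2]] with rank 1, so corank 1. A Groebner basis of the Jacobian ideal J(f) in C{u,v} is {v^6, u + v}; counting standard monomials gives mu = 6. Corank 1: A-series; mu = 6 gives A_6. The Hessian of g at 0 is [[0, 0], [0, 0]] with rank 0, so corank 2. A Groebner basis of the Jacobian ideal J(g) in C{u,v} is {-19683*u^2/68 - 6561*u*v/34 + v^4 - 27*v^3/68 - 2187*v^2/68, u^3 - 189*u^2/34 - 63*u*v/17 + v^3/34 - 21*v^2/34, u^2*v + 729*u^2/68 + 243*u*v/34 - 59*v^3/612 + 81*v^2/68, -1053*u^2/68 + u*v^2 - 351*u*v/34 + 191*v^3/612 - 117*v^2/68}; counting standard monomials gives mu = 7. Corank 2; j^3 = -(3*u + v)^3 is a perfect cube, so E-series; the 4-jet and mu = 7 give E_7. f is A_6 but g is E_7, hence not right-equivalent.

No.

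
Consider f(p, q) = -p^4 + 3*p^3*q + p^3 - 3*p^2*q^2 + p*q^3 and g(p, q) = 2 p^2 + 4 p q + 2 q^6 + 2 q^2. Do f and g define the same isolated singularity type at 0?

The Hessian of f at 0 has rank 0. Corank 2; j^3 = p^3 is a perfect cube, so E-series; the 4-jet and mu = 7 give E_7. The Hessian of g at 0 has rank 1. Corank 1: A-series; mu = 5 gives A_5. f is E_7 but g is A_5, hence not right-equivalent.

No.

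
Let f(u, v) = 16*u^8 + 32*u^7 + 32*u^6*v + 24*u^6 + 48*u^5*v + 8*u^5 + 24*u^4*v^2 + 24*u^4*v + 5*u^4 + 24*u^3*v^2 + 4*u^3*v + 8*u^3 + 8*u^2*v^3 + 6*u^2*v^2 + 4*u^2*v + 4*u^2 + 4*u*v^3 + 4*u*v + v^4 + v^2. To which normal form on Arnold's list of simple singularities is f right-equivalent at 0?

A_3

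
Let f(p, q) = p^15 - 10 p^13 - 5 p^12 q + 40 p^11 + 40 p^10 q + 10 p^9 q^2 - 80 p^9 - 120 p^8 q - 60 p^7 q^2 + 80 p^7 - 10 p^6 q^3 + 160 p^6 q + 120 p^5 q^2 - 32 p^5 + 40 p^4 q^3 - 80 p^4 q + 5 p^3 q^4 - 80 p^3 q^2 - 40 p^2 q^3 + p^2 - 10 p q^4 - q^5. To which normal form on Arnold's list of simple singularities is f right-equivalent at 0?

A_4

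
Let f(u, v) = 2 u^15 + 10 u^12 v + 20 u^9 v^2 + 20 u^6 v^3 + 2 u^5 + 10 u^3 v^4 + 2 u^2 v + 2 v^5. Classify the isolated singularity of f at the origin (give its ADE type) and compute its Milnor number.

Type D_{6}, Milnor number mu = 6.

The Hessian of f at 0 has rank 0. Corank 2; j^3 = 2*u^2*v has shape L^2 M (L != M), so D-series; mu = 6 gives D_6.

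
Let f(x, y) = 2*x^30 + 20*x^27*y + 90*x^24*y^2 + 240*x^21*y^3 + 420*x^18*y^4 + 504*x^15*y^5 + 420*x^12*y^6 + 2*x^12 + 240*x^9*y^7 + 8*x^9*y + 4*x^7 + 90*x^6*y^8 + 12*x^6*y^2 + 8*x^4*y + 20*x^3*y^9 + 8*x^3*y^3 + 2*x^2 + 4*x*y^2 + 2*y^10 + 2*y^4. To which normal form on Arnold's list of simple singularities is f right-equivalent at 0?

The Hessian of f at 0 has rank 1. Corank 1: A-series; mu = 9 gives A_9.

A_9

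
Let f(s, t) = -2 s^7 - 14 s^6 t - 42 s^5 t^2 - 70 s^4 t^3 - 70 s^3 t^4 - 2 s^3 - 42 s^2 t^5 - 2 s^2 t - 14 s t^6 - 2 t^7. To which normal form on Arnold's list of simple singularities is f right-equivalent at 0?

The Hessian of f at 0 has rank 0. Corank 2; j^3 = -2*s^2*(s + t) has shape L^2 M (L != M), so D-series; mu = 8 gives D_8.

D_{8}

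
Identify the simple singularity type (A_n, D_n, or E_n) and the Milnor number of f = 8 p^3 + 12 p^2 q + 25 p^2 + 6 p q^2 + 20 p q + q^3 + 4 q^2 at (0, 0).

Type A_{2}, Milnor number mu = 2.

The Hessian of f at 0 has rank 1. Corank 1: A-series; mu = 2 gives A_2.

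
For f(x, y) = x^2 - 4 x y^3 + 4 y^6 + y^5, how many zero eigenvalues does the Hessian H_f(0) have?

1

Hessian at 0 has rank 1.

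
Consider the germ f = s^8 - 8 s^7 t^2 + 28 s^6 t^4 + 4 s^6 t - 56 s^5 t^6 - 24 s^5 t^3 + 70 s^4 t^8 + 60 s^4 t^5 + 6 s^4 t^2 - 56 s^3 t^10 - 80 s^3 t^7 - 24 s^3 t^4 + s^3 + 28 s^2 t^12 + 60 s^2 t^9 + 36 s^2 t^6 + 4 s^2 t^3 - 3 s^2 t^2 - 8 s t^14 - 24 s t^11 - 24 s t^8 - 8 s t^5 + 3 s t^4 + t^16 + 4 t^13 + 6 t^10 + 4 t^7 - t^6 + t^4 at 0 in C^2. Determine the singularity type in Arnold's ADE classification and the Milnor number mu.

The Hessian of f at 0 is [[0, 0], [0, 0]] with rank 0, so corank 2. A Groebner basis of the Jacobian ideal J(f) in C{s,t} is {s^3, s^2*t, -s^2/2 + s*t^2, t^3}; counting standard monomials gives mu = 6. Corank 2; j^3 = s^3 is a perfect cube, so E-series; the 4-jet and mu = 6 give E_6.

Type E6, Milnor number mu = 6.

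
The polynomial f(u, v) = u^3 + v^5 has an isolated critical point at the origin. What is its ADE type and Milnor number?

Type E8, Milnor number mu = 8.

The Hessian of f at 0 is [[0, 0], [0, 0]] with rank 0, so corank 2. A Groebner basis of the Jacobian ideal J(f) in C{u,v} is {v^4, u^2}; counting standard monomials gives mu = 8. Corank 2; j^3 = u^3 is a perfect cube, so E-series; the 5-jet and mu = 8 give E_8.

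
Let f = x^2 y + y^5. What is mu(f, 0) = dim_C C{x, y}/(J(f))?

6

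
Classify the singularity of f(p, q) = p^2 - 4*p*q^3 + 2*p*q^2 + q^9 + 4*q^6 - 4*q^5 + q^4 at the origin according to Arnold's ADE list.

A_8

The Hessian of f at 0 has rank 1. Corank 1: A-series; mu = 8 gives A_8.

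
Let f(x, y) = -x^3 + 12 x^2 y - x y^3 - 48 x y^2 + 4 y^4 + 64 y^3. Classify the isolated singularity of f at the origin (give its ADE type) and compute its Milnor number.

Type E7, Milnor number mu = 7.

The Hessian of f at 0 is [[0, 0], [0, 0]] with rank 0, so corank 2. A Groebner basis of the Jacobian ideal J(f) in C{x,y} is {x^3 - 12*x^2*y - 384*x^2 + 3072*x*y - 6144*y^2, 12*x^2 + x*y^2 - 96*x*y + 192*y^2, 3*x^2 - 24*x*y + y^3 + 48*y^2}; counting standard monomials gives mu = 7. Corank 2; j^3 = -(x - 4*y)^3 is a perfect cube, so E-series; the 4-jet and mu = 7 give E_7.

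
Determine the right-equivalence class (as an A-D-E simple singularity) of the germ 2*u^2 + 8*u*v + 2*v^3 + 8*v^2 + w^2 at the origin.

A_{2}

The Hessian of f at 0 is [[4, 8, 0], [8, 16, 0], [0, 0, 2]] with rank 2, so corank 1. A Groebner basis of the Jacobian ideal J(f) in C{u,v,w} is {v^2, u + 2*v, w}; counting standard monomials gives mu = 2. Corank 1: A-series; mu = 2 gives A_2.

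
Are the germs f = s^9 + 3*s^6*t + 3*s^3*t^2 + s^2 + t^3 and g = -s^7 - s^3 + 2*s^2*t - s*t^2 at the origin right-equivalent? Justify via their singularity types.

No.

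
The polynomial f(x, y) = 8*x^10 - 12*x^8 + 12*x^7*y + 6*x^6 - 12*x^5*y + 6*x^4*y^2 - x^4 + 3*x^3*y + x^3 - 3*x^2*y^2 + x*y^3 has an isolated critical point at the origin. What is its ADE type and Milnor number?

Type E_{7}, Milnor number mu = 7.

The Hessian of f at 0 is [[0, 0], [0, 0]] with rank 0, so corank 2. A Groebner basis of the Jacobian ideal J(f) in C{x,y} is {3*x^2 + y^4 + y^3, x^3, x^2*y - x^2 - y^3/3, -2*x^2 + x*y^2 - 2*y^3/3}; counting standard monomials gives mu = 7. Corank 2; j^3 = x^3 is a perfect cube, so E-series; the 4-jet and mu = 7 give E_7.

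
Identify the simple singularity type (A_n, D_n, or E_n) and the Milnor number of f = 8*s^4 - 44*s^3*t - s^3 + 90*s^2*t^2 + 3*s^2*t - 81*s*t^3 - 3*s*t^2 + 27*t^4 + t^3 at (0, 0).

Type E_{7}, Milnor number mu = 7.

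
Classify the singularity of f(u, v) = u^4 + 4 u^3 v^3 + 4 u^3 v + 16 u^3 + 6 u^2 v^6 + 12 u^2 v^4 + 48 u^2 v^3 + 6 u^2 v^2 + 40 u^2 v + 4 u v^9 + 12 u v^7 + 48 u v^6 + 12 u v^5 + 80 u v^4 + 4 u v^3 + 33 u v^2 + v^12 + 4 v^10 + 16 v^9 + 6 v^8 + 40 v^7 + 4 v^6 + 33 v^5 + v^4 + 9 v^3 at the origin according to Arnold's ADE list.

D_5

The Hessian of f at 0 has rank 0. Corank 2; j^3 = (u + v)*(4*u + 3*v)^2 has shape L^2 M (L != M), so D-series; mu = 5 gives D_5.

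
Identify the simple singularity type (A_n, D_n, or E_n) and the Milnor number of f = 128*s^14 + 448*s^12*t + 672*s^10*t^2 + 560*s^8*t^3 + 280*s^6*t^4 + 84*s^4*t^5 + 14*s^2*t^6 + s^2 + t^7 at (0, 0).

The Hessian of f at 0 has rank 1. Corank 1: A-series; mu = 6 gives A_6.

Type A_6, Milnor number mu = 6.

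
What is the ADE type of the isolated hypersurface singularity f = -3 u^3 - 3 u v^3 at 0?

E_{7}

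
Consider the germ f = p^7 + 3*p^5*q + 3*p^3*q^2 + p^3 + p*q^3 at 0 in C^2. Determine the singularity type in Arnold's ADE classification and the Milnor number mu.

Type E_7, Milnor number mu = 7.

The Hessian of f at 0 is [[0, 0], [0, 0]] with rank 0, so corank 2. A Groebner basis of the Jacobian ideal J(f) in C{p,q} is {p^3, p*q^2, 3*p^2 + q^3}; counting standard monomials gives mu = 7. Corank 2; j^3 = p^3 is a perfect cube, so E-series; the 4-jet and mu = 7 give E_7.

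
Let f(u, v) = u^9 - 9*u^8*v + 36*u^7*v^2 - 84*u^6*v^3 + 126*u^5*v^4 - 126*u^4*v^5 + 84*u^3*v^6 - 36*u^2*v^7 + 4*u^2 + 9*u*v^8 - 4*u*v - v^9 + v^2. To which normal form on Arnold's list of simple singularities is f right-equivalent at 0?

A8

The Hessian of f at 0 is [[8, -4], [-4, 2]] with rank 1, so corank 1. A Groebner basis of the Jacobian ideal J(f) in C{u,v} is {v^8, u - v/2}; counting standard monomials gives mu = 8. Corank 1: A-series; mu = 8 gives A_8.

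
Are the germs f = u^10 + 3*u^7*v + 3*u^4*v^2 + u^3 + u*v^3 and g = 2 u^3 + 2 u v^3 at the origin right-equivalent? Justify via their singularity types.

The Hessian of f at 0 has rank 0. Corank 2; j^3 = u^3 is a perfect cube, so E-series; the 4-jet and mu = 7 give E_7. The Hessian of g at 0 has rank 0. Corank 2; j^3 = 2*u^3 is a perfect cube, so E-series; the 4-jet and mu = 7 give E_7. Both have type E_7, hence right-equivalent.

Yes.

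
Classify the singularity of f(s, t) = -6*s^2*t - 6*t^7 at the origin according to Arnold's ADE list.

The Hessian of f at 0 is [[0, 0], [0, 0]] with rank 0, so corank 2. A Groebner basis of the Jacobian ideal J(f) in C{s,t} is {s^2/7 + t^6, s^3, s*t}; counting standard monomials gives mu = 8. Corank 2; j^3 = -6*s^2*t has shape L^2 M (L != M), so D-series; mu = 8 gives D_8.

D_{8}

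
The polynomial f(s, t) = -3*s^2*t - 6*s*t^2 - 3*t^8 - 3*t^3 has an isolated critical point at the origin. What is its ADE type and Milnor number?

The Hessian of f at 0 is [[0, 0], [0, 0]] with rank 0, so corank 2. A Groebner basis of the Jacobian ideal J(f) in C{s,t} is {s^2/8 + t^7 - t^2/8, s^3 + t^3, s*t + t^2}; counting standard monomials gives mu = 9. Corank 2; j^3 = -3*t*(s + t)^2 has shape L^2 M (L != M), so D-series; mu = 9 gives D_9.

Type D9, Milnor number mu = 9.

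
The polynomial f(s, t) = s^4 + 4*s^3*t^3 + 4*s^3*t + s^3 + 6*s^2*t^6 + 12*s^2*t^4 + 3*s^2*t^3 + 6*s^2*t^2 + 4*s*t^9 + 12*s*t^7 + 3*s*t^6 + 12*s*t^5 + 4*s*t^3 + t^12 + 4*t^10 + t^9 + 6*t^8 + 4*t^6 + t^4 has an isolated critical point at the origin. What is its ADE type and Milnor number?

The Hessian of f at 0 has rank 0. Corank 2; j^3 = s^3 is a perfect cube, so E-series; the 4-jet and mu = 6 give E_6.

Type E_{6}, Milnor number mu = 6.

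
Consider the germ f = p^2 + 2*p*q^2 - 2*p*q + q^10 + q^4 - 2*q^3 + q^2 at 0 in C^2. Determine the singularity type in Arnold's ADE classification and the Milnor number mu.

Type A9, Milnor number mu = 9.

The Hessian of f at 0 has rank 1. Corank 1: A-series; mu = 9 gives A_9.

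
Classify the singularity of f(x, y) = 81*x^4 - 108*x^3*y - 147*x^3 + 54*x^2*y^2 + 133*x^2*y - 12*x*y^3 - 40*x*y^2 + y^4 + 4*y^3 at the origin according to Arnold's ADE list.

D_{5}

The Hessian of f at 0 has rank 0. Corank 2; j^3 = -(3*x - y)*(7*x - 2*y)^2 has shape L^2 M (L != M), so D-series; mu = 5 gives D_5.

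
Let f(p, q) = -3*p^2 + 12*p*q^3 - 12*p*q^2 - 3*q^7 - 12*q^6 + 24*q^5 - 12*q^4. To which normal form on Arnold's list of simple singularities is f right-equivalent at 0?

A_6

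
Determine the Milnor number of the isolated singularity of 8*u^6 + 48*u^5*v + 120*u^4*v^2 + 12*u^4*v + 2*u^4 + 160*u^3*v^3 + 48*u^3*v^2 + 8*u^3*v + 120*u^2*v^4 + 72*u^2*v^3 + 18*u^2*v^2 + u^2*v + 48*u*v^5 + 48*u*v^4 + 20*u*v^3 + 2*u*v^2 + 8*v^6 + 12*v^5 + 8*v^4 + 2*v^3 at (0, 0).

4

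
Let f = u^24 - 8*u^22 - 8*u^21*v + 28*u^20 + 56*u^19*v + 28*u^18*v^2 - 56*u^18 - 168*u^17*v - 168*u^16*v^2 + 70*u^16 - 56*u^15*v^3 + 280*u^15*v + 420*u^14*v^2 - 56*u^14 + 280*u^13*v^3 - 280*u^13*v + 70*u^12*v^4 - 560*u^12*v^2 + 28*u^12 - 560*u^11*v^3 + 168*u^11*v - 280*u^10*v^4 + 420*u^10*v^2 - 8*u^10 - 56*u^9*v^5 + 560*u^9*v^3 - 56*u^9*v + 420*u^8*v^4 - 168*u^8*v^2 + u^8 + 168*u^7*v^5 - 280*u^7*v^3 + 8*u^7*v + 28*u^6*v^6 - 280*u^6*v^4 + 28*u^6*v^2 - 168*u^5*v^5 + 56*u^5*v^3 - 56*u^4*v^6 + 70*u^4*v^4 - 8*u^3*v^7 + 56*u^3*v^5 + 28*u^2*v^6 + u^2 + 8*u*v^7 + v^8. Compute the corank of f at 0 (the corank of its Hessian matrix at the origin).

Hessian at 0 has rank 1.

1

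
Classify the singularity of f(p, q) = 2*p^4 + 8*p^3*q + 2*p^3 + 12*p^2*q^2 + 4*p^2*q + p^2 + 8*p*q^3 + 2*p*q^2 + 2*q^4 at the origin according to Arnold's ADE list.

A_3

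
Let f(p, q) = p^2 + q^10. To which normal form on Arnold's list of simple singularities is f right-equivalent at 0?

A_9

The Hessian of f at 0 has rank 1. Corank 1: A-series; mu = 9 gives A_9.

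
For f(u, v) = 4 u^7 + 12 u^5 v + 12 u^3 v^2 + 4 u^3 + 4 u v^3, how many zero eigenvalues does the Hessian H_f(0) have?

2

Hessian at 0 has rank 0.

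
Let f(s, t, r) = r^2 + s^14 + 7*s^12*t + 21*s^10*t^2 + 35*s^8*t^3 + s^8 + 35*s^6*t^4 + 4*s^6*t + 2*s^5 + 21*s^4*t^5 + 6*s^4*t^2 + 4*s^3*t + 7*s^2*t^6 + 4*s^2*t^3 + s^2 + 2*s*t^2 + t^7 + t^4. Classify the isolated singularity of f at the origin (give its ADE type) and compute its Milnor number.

Type A_6, Milnor number mu = 6.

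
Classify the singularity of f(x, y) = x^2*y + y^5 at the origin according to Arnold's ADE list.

D6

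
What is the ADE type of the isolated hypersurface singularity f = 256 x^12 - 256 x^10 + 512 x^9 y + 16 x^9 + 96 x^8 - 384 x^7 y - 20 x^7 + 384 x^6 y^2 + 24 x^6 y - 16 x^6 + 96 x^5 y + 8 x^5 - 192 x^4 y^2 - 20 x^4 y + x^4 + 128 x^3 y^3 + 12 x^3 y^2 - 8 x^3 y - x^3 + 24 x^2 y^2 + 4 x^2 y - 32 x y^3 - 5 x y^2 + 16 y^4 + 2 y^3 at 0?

The Hessian of f at 0 has rank 0. Corank 2; j^3 = -(x - 2*y)*(x - y)^2 has shape L^2 M (L != M), so D-series; mu = 5 gives D_5.

D_{5}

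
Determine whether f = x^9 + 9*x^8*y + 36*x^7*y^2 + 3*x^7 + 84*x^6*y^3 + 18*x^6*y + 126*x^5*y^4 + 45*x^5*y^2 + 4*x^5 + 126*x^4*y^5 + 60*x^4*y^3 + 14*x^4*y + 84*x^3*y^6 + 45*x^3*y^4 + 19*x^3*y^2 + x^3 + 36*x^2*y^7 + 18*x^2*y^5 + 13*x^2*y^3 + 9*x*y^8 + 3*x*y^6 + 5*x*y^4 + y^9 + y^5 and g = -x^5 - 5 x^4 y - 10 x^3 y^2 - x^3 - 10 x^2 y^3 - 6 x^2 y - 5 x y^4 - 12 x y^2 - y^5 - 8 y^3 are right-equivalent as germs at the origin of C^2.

The Hessian of f at 0 has rank 0. Corank 2; j^3 = x^3 is a perfect cube, so E-series; the 5-jet and mu = 8 give E_8. The Hessian of g at 0 has rank 0. Corank 2; j^3 = -(x + 2*y)^3 is a perfect cube, so E-series; the 5-jet and mu = 8 give E_8. Both have type E_8, hence right-equivalent.

Yes.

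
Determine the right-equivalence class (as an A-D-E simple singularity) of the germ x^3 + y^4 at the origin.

E_{6}

The Hessian of f at 0 is [[0, 0], [0, 0]] with rank 0, so corank 2. A Groebner basis of the Jacobian ideal J(f) in C{x,y} is {y^3, x^2}; counting standard monomials gives mu = 6. Corank 2; j^3 = x^3 is a perfect cube, so E-series; the 4-jet and mu = 6 give E_6.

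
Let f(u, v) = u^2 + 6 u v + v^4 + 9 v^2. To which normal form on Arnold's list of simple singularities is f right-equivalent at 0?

A_3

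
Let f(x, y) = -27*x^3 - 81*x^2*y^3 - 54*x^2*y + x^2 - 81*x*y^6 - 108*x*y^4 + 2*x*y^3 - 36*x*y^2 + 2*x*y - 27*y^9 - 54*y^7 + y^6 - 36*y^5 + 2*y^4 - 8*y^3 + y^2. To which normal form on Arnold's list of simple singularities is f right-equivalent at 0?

A_2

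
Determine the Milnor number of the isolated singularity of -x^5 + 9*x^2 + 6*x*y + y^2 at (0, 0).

The Hessian of f at 0 has rank 1. Corank 1: A-series; mu = 4 gives A_4.

4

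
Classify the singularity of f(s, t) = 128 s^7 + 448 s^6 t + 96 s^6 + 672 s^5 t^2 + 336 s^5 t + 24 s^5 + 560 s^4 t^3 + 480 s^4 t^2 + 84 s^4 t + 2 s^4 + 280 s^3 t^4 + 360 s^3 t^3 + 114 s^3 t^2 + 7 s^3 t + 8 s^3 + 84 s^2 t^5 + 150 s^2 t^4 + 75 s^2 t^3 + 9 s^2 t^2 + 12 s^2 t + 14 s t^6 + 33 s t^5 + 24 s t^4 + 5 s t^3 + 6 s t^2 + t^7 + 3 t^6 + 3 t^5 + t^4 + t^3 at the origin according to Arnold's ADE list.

The Hessian of f at 0 has rank 0. Corank 2; j^3 = (2*s + t)^3 is a perfect cube, so E-series; the 4-jet and mu = 7 give E_7.

E_{7}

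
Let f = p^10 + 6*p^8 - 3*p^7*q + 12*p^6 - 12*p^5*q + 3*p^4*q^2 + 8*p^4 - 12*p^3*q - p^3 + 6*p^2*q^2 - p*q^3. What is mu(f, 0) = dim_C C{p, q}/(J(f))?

7

The Hessian of f at 0 is [[0, 0], [0, 0]] with rank 0, so corank 2. A Groebner basis of the Jacobian ideal J(f) in C{p,q} is {3*p^2/4 + q^4 + q^3/4, p^3, p^2*q - p^2/4 - q^3/12, -p^2 + p*q^2 - q^3/3}; counting standard monomials gives mu = 7. Corank 2; j^3 = -p^3 is a perfect cube, so E-series; the 4-jet and mu = 7 give E_7.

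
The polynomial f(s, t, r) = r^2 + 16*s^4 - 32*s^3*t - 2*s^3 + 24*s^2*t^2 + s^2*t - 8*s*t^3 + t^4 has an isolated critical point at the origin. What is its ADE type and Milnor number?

Type D5, Milnor number mu = 5.

The Hessian of f at 0 is [[0, 0, 0], [0, 0, 0], [0, 0, 2]] with rank 1, so corank 2. A Groebner basis of the Jacobian ideal J(f) in C{s,t,r} is {s*t^2, s*t/8 + t^3, s^2 - s*t/2, r}; counting standard monomials gives mu = 5. Corank 2; j^3 = -s^2*(2*s - t) has shape L^2 M (L != M), so D-series; mu = 5 gives D_5.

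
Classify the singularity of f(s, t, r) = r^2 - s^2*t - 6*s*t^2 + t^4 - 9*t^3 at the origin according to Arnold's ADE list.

The Hessian of f at 0 is [[0, 0, 0], [0, 0, 0], [0, 0, 2]] with rank 1, so corank 2. A Groebner basis of the Jacobian ideal J(f) in C{s,t,r} is {s^3 + 27*s^2/4 - 243*t^2/4, -s^2/4 + t^3 + 9*t^2/4, s*t + 3*t^2, r}; counting standard monomials gives mu = 5. Corank 2; j^3 = -t*(s + 3*t)^2 has shape L^2 M (L != M), so D-series; mu = 5 gives D_5.

D_5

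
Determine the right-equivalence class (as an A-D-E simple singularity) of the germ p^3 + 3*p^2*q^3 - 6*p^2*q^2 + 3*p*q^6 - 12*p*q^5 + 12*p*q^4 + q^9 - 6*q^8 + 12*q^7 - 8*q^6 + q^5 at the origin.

E_{8}

The Hessian of f at 0 has rank 0. Corank 2; j^3 = p^3 is a perfect cube, so E-series; the 5-jet and mu = 8 give E_8.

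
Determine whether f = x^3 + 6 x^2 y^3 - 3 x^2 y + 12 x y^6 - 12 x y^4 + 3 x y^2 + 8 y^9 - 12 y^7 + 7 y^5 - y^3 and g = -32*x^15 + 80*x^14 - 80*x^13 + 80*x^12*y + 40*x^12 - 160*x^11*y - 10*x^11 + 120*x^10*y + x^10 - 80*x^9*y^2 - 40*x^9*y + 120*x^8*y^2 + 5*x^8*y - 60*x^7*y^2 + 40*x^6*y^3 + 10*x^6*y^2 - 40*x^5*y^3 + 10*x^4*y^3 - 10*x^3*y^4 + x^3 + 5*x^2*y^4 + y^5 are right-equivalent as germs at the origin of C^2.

Yes.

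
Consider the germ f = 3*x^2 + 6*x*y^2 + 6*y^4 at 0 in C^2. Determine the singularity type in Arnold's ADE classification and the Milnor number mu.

Type A_3, Milnor number mu = 3.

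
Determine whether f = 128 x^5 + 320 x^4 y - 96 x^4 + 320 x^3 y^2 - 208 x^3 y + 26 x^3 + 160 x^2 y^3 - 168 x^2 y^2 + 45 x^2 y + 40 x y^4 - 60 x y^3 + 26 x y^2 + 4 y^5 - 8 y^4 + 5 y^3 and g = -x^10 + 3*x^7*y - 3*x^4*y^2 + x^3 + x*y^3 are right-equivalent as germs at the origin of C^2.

No.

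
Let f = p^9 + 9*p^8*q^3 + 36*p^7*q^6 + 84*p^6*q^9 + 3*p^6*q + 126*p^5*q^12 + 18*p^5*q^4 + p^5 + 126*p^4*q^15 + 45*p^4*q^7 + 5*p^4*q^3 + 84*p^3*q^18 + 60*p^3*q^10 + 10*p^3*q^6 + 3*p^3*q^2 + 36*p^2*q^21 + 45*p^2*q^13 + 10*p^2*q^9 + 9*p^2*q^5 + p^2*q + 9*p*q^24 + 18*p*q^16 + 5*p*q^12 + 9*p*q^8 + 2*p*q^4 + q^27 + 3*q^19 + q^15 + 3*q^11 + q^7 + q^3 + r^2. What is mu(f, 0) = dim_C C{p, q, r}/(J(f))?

The Hessian of f at 0 is [[0, 0, 0], [0, 0, 0], [0, 0, 2]] with rank 1, so corank 2. A Groebner basis of the Jacobian ideal J(f) in C{p,q,r} is {q^3, p^2 + 3*q^2, p*q, r}; counting standard monomials gives mu = 4. Corank 2; j^3 = q*(p^2 + q^2) splits into three distinct lines over C (the quadratic factor has nonzero discriminant), so D_4.

4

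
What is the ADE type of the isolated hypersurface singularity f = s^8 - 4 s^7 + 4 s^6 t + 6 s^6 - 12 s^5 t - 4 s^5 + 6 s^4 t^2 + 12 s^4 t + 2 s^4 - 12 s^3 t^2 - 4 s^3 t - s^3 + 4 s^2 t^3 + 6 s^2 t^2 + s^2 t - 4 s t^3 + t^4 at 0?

The Hessian of f at 0 has rank 0. Corank 2; j^3 = -s^2*(s - t) has shape L^2 M (L != M), so D-series; mu = 5 gives D_5.

D5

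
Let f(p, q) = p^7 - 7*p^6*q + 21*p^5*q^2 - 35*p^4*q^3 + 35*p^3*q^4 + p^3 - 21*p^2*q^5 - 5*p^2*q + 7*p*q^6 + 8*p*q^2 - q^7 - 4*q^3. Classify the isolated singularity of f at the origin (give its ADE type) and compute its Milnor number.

Type D_8, Milnor number mu = 8.

The Hessian of f at 0 is [[0, 0], [0, 0]] with rank 0, so corank 2. A Groebner basis of the Jacobian ideal J(f) in C{p,q} is {-p*q/7 + q^6 + 2*q^2/7, p*q^2 - 2*q^3, p^2 - 3*p*q + 2*q^2}; counting standard monomials gives mu = 8. Corank 2; j^3 = (p - 2*q)^2*(p - q) has shape L^2 M (L != M), so D-series; mu = 8 gives D_8.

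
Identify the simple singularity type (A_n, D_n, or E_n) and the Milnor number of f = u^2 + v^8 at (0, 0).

Type A_7, Milnor number mu = 7.

The Hessian of f at 0 has rank 1. Corank 1: A-series; mu = 7 gives A_7.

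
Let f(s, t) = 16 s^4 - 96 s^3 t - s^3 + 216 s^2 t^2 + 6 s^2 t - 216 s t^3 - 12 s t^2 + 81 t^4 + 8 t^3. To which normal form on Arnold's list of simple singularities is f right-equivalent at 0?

E6

The Hessian of f at 0 has rank 0. Corank 2; j^3 = -(s - 2*t)^3 is a perfect cube, so E-series; the 4-jet and mu = 6 give E_6.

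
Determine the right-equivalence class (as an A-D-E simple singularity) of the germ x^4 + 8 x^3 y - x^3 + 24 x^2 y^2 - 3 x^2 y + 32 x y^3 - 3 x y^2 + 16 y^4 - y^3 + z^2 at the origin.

E6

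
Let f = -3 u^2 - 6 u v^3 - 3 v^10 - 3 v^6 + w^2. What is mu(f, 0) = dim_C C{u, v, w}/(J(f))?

The Hessian of f at 0 is [[-6, 0, 0], [0, 0, 0], [0, 0, 2]] with rank 2, so corank 1. A Groebner basis of the Jacobian ideal J(f) in C{u,v,w} is {u^3, u + v^3, w}; counting standard monomials gives mu = 9. Corank 1: A-series; mu = 9 gives A_9.

9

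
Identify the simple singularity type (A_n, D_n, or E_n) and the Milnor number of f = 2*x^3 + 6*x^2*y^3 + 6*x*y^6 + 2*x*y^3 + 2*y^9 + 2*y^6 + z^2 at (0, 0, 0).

The Hessian of f at 0 has rank 1. Corank 2; j^3 = 2*x^3 is a perfect cube, so E-series; the 4-jet and mu = 7 give E_7.

Type E_{7}, Milnor number mu = 7.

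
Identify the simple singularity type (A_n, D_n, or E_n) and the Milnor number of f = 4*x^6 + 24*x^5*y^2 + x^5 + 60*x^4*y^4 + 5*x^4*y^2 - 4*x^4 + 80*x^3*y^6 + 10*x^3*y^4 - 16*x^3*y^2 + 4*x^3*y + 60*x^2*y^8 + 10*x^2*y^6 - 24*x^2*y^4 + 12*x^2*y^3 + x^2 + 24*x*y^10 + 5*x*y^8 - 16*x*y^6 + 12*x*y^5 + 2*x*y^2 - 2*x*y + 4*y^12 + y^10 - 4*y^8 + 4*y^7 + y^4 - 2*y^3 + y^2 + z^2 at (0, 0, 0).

Type A_{4}, Milnor number mu = 4.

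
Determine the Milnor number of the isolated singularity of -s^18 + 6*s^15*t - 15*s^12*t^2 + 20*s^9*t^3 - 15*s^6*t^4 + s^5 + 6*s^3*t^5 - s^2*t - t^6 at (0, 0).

7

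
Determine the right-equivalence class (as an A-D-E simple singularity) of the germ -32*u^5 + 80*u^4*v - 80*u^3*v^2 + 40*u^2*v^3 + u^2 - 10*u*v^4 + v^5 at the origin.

The Hessian of f at 0 is [[2, 0], [0, 0]] with rank 1, so corank 1. A Groebner basis of the Jacobian ideal J(f) in C{u,v} is {v^4, u}; counting standard monomials gives mu = 4. Corank 1: A-series; mu = 4 gives A_4.

A_{4}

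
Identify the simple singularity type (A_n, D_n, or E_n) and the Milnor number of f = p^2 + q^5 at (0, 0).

The Hessian of f at 0 has rank 1. Corank 1: A-series; mu = 4 gives A_4.

Type A_4, Milnor number mu = 4.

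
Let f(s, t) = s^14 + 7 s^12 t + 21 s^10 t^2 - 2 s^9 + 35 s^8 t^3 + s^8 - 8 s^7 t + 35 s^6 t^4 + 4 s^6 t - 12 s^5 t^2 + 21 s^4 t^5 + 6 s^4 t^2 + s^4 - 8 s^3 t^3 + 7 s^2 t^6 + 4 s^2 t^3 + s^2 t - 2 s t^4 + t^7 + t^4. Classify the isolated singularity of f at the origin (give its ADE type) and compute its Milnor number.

The Hessian of f at 0 is [[0, 0], [0, 0]] with rank 0, so corank 2. A Groebner basis of the Jacobian ideal J(f) in C{s,t} is {s^3, s^2/4 + t^3, s*t}; counting standard monomials gives mu = 5. Corank 2; j^3 = s^2*t has shape L^2 M (L != M), so D-series; mu = 5 gives D_5.

Type D5, Milnor number mu = 5.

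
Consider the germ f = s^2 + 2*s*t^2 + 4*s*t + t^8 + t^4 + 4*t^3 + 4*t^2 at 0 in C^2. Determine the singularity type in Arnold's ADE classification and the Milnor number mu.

Type A7, Milnor number mu = 7.

The Hessian of f at 0 has rank 1. Corank 1: A-series; mu = 7 gives A_7.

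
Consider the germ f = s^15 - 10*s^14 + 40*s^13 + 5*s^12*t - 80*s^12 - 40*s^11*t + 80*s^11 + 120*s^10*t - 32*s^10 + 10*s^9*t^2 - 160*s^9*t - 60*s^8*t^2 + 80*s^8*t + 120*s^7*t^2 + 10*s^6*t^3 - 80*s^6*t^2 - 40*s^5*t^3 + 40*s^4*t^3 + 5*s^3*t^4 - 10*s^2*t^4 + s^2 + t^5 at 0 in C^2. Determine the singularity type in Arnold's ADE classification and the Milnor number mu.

Type A_4, Milnor number mu = 4.

The Hessian of f at 0 is [[2, 0], [0, 0]] with rank 1, so corank 1. A Groebner basis of the Jacobian ideal J(f) in C{s,t} is {t^4, s}; counting standard monomials gives mu = 4. Corank 1: A-series; mu = 4 gives A_4.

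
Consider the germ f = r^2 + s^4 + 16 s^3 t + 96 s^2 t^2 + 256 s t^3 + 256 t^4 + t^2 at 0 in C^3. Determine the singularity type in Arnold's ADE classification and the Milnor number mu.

The Hessian of f at 0 has rank 2. Corank 1: A-series; mu = 3 gives A_3.

Type A_{3}, Milnor number mu = 3.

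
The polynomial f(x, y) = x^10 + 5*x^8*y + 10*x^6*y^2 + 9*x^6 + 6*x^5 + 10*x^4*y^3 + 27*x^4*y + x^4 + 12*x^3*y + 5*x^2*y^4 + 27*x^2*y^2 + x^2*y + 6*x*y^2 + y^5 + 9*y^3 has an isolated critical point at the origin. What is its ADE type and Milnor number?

The Hessian of f at 0 has rank 0. Corank 2; j^3 = y*(x + 3*y)^2 has shape L^2 M (L != M), so D-series; mu = 6 gives D_6.

Type D_{6}, Milnor number mu = 6.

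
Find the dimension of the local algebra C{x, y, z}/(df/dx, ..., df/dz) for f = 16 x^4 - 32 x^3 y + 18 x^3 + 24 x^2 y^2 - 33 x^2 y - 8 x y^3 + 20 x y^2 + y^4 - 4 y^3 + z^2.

The Hessian of f at 0 is [[0, 0, 0], [0, 0, 0], [0, 0, 2]] with rank 1, so corank 2. A Groebner basis of the Jacobian ideal J(f) in C{x,y,z} is {x*y^2 - 27*x*y/4 + 9*y^2/2, -81*x*y/8 + y^3 + 27*y^2/4, x^2 - 7*x*y/6 + y^2/3, z}; counting standard monomials gives mu = 5. Corank 2; j^3 = (2*x - y)*(3*x - 2*y)^2 has shape L^2 M (L != M), so D-series; mu = 5 gives D_5.

5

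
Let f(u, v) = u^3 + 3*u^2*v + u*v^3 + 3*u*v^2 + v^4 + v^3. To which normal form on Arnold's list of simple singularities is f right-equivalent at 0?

E_{7}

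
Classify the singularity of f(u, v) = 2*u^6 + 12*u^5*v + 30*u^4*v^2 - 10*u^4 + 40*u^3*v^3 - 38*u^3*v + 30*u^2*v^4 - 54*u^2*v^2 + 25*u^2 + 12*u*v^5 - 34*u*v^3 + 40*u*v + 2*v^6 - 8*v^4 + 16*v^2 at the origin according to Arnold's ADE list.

The Hessian of f at 0 is [[50, 40], [40, 32]] with rank 1, so corank 1. A Groebner basis of the Jacobian ideal J(f) in C{u,v} is {u*v^2 + 500*u + 400*v, -625*u + v^3 - 500*v, u^2 + 8*u*v/5 + 16*v^2/25}; counting standard monomials gives mu = 5. Corank 1: A-series; mu = 5 gives A_5.

A5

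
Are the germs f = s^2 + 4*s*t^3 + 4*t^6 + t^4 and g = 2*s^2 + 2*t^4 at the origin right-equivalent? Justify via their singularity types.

Yes.

The Hessian of f at 0 is [[2, 0], [0, 0]] with rank 1, so corank 1. A Groebner basis of the Jacobian ideal J(f) in C{s,t} is {t^3, s}; counting standard monomials gives mu = 3. Corank 1: A-series; mu = 3 gives A_3. The Hessian of g at 0 is [[4, 0], [0, 0]] with rank 1, so corank 1. A Groebner basis of the Jacobian ideal J(g) in C{s,t} is {t^3, s}; counting standard monomials gives mu = 3. Corank 1: A-series; mu = 3 gives A_3. Both have type A_3, hence right-equivalent.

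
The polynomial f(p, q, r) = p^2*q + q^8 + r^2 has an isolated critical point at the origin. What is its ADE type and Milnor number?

Type D_9, Milnor number mu = 9.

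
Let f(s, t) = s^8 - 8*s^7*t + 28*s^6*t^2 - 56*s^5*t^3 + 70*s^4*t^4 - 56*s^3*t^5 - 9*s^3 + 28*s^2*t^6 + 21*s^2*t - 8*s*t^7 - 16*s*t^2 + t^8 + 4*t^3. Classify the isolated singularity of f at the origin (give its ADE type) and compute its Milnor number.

Type D9, Milnor number mu = 9.

The Hessian of f at 0 is [[0, 0], [0, 0]] with rank 0, so corank 2. A Groebner basis of the Jacobian ideal J(f) in C{s,t} is {6561*s*t/8 + t^7 - 2187*t^2/4, s*t^2 - 2*t^3/3, s^2 - 5*s*t/3 + 2*t^2/3}; counting standard monomials gives mu = 9. Corank 2; j^3 = -(s - t)*(3*s - 2*t)^2 has shape L^2 M (L != M), so D-series; mu = 9 gives D_9.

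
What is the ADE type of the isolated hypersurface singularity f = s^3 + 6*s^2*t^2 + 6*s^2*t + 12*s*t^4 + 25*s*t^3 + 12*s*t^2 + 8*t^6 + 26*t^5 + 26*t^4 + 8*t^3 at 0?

E_7

The Hessian of f at 0 has rank 0. Corank 2; j^3 = (s + 2*t)^3 is a perfect cube, so E-series; the 4-jet and mu = 7 give E_7.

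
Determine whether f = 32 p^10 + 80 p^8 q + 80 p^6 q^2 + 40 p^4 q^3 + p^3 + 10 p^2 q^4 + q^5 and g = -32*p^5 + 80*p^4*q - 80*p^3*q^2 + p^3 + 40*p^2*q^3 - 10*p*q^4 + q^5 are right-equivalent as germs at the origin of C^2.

The Hessian of f at 0 has rank 0. Corank 2; j^3 = p^3 is a perfect cube, so E-series; the 5-jet and mu = 8 give E_8. The Hessian of g at 0 has rank 0. Corank 2; j^3 = p^3 is a perfect cube, so E-series; the 5-jet and mu = 8 give E_8. Both have type E_8, hence right-equivalent.

Yes.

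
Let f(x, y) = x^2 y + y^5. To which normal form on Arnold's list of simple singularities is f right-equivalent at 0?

D_{6}

The Hessian of f at 0 has rank 0. Corank 2; j^3 = x^2*y has shape L^2 M (L != M), so D-series; mu = 6 gives D_6.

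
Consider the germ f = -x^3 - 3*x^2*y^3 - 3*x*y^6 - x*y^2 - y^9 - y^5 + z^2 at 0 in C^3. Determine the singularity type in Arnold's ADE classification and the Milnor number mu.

Type D_{4}, Milnor number mu = 4.

The Hessian of f at 0 has rank 1. Corank 2; j^3 = -x*(x^2 + y^2) splits into three distinct lines over C (the quadratic factor has nonzero discriminant), so D_4.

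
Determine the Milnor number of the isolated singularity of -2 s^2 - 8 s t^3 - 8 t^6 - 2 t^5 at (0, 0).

The Hessian of f at 0 has rank 1. Corank 1: A-series; mu = 4 gives A_4.

4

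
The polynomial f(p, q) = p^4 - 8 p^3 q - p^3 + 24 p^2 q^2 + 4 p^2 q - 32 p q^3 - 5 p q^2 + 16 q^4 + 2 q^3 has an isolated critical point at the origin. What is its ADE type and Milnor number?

Type D_{5}, Milnor number mu = 5.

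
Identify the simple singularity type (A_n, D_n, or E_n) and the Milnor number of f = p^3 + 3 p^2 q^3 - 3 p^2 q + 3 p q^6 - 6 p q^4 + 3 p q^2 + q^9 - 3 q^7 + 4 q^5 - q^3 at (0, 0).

Type E_{8}, Milnor number mu = 8.

The Hessian of f at 0 has rank 0. Corank 2; j^3 = (p - q)^3 is a perfect cube, so E-series; the 5-jet and mu = 8 give E_8.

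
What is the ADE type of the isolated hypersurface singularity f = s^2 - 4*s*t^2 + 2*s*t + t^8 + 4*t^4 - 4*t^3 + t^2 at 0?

A_{7}

The Hessian of f at 0 has rank 1. Corank 1: A-series; mu = 7 gives A_7.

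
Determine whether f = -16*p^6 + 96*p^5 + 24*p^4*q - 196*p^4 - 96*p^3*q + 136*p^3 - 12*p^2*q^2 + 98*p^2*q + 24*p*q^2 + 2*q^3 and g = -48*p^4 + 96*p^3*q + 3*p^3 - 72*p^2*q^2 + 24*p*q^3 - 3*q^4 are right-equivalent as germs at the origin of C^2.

No.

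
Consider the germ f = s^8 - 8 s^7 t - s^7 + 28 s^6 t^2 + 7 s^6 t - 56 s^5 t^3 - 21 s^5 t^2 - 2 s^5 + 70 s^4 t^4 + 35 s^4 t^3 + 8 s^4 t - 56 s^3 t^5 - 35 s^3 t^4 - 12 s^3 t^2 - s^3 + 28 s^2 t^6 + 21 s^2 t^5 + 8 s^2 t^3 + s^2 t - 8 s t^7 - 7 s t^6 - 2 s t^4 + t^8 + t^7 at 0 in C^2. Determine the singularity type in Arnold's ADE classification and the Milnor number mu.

Type D9, Milnor number mu = 9.

The Hessian of f at 0 is [[0, 0], [0, 0]] with rank 0, so corank 2. A Groebner basis of the Jacobian ideal J(f) in C{s,t} is {s^2*t^2, -8*s^2*t - s^2 + s*t^3, -32*s^2*t - 3*s^2 - s*t + t^4, s^3}; counting standard monomials gives mu = 9. Corank 2; j^3 = -s^2*(s - t) has shape L^2 M (L != M), so D-series; mu = 9 gives D_9.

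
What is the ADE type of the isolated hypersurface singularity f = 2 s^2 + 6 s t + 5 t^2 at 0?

A1

The Hessian of f at 0 is [[4, 6], [6, 10]] with rank 2, so corank 0. A Groebner basis of the Jacobian ideal J(f) in C{s,t} is {s, t}; counting standard monomials gives mu = 1. Corank 0: nondegenerate Morse point, so A_1.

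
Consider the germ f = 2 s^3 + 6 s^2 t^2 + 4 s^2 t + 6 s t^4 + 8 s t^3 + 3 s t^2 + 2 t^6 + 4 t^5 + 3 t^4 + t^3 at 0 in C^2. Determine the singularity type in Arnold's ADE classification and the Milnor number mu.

Type D4, Milnor number mu = 4.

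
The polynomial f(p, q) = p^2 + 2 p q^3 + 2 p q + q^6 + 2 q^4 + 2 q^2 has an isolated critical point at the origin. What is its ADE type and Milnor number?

The Hessian of f at 0 is [[2, 2], [2, 4]] with rank 2, so corank 0. A Groebner basis of the Jacobian ideal J(f) in C{p,q} is {p, q}; counting standard monomials gives mu = 1. Corank 0: nondegenerate Morse point, so A_1.

Type A_{1}, Milnor number mu = 1.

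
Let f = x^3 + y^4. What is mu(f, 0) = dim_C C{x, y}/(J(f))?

6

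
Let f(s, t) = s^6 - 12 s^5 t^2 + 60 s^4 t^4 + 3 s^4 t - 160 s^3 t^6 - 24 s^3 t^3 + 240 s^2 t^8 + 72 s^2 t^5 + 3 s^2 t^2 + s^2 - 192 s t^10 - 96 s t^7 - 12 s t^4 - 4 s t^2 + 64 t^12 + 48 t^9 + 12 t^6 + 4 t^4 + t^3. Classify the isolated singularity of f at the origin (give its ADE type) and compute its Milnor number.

Type A_2, Milnor number mu = 2.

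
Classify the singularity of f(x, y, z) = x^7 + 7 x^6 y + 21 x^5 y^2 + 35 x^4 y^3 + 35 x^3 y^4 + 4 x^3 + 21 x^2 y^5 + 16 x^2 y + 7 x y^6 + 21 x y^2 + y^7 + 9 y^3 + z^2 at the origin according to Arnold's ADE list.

D8

The Hessian of f at 0 has rank 1. Corank 2; j^3 = (x + y)*(2*x + 3*y)^2 has shape L^2 M (L != M), so D-series; mu = 8 gives D_8.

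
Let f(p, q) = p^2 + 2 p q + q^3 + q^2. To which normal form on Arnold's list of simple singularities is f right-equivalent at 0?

A_2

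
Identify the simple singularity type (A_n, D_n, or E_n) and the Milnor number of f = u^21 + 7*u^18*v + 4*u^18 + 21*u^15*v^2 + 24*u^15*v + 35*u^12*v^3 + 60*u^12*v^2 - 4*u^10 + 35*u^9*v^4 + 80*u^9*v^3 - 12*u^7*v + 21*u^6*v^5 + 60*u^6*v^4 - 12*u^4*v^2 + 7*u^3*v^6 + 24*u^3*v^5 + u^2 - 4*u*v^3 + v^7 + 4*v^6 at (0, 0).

The Hessian of f at 0 has rank 1. Corank 1: A-series; mu = 6 gives A_6.

Type A6, Milnor number mu = 6.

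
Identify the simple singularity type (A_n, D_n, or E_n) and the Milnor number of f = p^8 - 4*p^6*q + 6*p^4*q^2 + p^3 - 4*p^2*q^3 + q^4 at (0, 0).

Type E_6, Milnor number mu = 6.

The Hessian of f at 0 is [[0, 0], [0, 0]] with rank 0, so corank 2. A Groebner basis of the Jacobian ideal J(f) in C{p,q} is {q^3, p^2}; counting standard monomials gives mu = 6. Corank 2; j^3 = p^3 is a perfect cube, so E-series; the 4-jet and mu = 6 give E_6.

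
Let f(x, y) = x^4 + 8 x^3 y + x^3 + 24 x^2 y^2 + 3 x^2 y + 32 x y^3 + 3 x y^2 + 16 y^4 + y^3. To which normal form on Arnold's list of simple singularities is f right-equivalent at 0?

E6

The Hessian of f at 0 has rank 0. Corank 2; j^3 = (x + y)^3 is a perfect cube, so E-series; the 4-jet and mu = 6 give E_6.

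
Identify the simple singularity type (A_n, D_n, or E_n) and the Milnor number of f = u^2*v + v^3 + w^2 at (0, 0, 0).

Type D4, Milnor number mu = 4.

The Hessian of f at 0 has rank 1. Corank 2; j^3 = v*(u^2 + v^2) splits into three distinct lines over C (the quadratic factor has nonzero discriminant), so D_4.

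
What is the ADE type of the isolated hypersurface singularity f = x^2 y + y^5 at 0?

D_{6}

The Hessian of f at 0 has rank 0. Corank 2; j^3 = x^2*y has shape L^2 M (L != M), so D-series; mu = 6 gives D_6.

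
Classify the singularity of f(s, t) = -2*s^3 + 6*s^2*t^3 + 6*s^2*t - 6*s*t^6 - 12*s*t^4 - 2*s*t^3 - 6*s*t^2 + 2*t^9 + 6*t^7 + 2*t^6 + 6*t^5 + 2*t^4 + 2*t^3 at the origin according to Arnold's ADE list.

The Hessian of f at 0 has rank 0. Corank 2; j^3 = -2*(s - t)^3 is a perfect cube, so E-series; the 4-jet and mu = 7 give E_7.

E7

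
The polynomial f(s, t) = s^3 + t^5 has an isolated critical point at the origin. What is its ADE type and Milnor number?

Type E_{8}, Milnor number mu = 8.

The Hessian of f at 0 has rank 0. Corank 2; j^3 = s^3 is a perfect cube, so E-series; the 5-jet and mu = 8 give E_8.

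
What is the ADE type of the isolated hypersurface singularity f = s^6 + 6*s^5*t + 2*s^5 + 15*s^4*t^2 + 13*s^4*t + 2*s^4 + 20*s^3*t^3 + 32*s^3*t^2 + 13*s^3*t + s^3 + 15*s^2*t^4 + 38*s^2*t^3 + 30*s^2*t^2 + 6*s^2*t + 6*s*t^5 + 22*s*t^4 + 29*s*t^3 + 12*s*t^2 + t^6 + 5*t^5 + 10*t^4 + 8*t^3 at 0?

E_7

The Hessian of f at 0 has rank 0. Corank 2; j^3 = (s + 2*t)^3 is a perfect cube, so E-series; the 4-jet and mu = 7 give E_7.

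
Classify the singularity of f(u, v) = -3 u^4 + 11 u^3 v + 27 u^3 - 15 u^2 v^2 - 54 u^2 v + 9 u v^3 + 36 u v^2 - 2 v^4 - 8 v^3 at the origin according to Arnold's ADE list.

E_7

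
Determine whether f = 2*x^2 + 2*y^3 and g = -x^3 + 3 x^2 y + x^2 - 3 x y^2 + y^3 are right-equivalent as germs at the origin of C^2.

Yes.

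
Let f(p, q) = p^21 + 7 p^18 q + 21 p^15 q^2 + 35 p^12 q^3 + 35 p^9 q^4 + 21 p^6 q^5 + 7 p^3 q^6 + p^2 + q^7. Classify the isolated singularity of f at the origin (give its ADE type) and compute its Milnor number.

Type A_6, Milnor number mu = 6.

The Hessian of f at 0 has rank 1. Corank 1: A-series; mu = 6 gives A_6.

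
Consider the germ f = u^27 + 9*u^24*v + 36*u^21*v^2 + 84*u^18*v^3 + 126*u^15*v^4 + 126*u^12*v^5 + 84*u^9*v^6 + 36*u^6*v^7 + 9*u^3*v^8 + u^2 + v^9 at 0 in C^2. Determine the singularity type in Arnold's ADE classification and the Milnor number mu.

Type A8, Milnor number mu = 8.

The Hessian of f at 0 has rank 1. Corank 1: A-series; mu = 8 gives A_8.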